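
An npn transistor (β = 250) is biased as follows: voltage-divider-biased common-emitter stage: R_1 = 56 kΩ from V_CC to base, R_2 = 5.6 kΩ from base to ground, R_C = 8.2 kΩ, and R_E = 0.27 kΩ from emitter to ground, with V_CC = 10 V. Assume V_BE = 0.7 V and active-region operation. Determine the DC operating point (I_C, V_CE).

Thevenize the base divider: V_Th = V_CC·R_2/(R_1+R_2) = 10×5.6/61.6 = 0.909 V, R_Th = R_1‖R_2 = 5.09 kΩ.
Base-emitter loop: V_Th = I_B·R_Th + V_BE + (β+1)I_B·R_E, so I_B = (0.909 − 0.7) / (5.09 + 251×0.27) = 0.00287 mA.
I_C = β·I_B = 250×0.00287 = 0.717 mA, and I_E = (β+1)I_B = 0.72 mA.
V_CE = V_CC − I_C·R_C − I_E·R_E = 10 − 0.717×8.2 − 0.72×0.27 = 3.92 V.
V_CE = 3.92 V > 0.2 V confirms active-region operation.

I_C ≈ 0.72 mA, V_CE ≈ 3.9 V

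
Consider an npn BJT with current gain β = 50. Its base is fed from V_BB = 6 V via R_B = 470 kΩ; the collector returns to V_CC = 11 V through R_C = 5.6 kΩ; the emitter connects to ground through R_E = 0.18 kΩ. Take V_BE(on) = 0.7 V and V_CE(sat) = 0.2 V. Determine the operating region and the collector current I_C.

Assume active. Base-emitter loop: I_B = (V_BB − V_BE)/(R_B + (β+1)R_E) = (6 − 0.7)/(470 + 51×0.18) = 0.0111 mA.
I_C = β·I_B = 50×0.0111 = 0.553 mA.
V_CE = V_CC − I_C·R_C − I_E·R_E = 11 − 0.553×5.6 − 0.564×0.18 = 7.8 V > V_CE(sat), so the active-region assumption holds.

active; I_C ≈ 0.55 mA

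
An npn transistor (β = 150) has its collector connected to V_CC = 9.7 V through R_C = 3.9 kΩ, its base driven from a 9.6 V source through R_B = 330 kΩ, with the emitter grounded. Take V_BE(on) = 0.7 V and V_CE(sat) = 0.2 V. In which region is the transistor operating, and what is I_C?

saturation; I_C ≈ 2.4 mA

Assume active: I_B = (9.6 − 0.7)/330 = 0.027 mA, giving I_C = β·I_B = 4.05 mA.
But then V_CE = 9.7 − 4.05×3.9 = -6.08 V < V_CE(sat) = 0.2 V — impossible in the active region.
So the transistor is saturated. With V_CE = 0.2 V, I_C = (V_CC − 0.2)/R_C = 9.5/3.9 = 2.44 mA.
Check: β·I_B = 4.05 mA > I_C = 2.44 mA, confirming saturation.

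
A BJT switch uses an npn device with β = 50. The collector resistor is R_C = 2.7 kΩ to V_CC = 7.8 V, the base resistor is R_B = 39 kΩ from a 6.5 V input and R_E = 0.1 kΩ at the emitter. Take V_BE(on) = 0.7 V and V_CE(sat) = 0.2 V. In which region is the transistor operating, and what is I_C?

Assume active: I_B = (6.5 − 0.7)/(39 + 51×0.1) = 0.132 mA, I_C = β·I_B = 6.58 mA.
Then V_CE = 7.8 − 6.58×2.7 − 6.71×0.1 = -10.6 V < 0.2 V — the active assumption fails.
Re-solve with V_CE = 0.2 V. KCL at the emitter: V_E/R_E = (V_BB−0.7−V_E)/R_B + (V_CC−0.2−V_E)/R_C, giving V_E = 0.285 V.
I_C = (V_CC − 0.2 − V_E)/R_C = (7.6 − 0.285)/2.7 = 2.71 mA.
Check: I_B = (5.8 − 0.285)/39 = 0.141 mA, and β·I_B = 7.07 mA > I_C, confirming saturation.

saturation; I_C ≈ 2.7 mA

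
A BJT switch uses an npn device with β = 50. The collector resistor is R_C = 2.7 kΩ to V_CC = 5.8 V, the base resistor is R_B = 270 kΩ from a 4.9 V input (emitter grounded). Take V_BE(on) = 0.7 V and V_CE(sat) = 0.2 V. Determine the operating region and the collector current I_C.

Assume active. Base-emitter loop: I_B = (V_BB − V_BE)/R_B = (4.9 − 0.7)/270 = 0.0156 mA.
I_C = β·I_B = 50×0.0156 = 0.778 mA.
V_CE = V_CC − I_C·R_C = 5.8 − 0.778×2.7 = 3.7 V > V_CE(sat), so the active-region assumption holds.

active; I_C ≈ 0.78 mA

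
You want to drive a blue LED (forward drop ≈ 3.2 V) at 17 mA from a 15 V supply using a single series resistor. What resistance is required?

The resistor drops V_S − V_D = 15 − 3.2 = 11.8 V at 17 mA.
R = 11.8 V / 17 mA = 0.694 kΩ.

R ≈ 0.69 kΩ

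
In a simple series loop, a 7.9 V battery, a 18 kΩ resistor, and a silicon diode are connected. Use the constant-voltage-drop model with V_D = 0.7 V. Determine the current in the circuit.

KVL around the loop: 7.9 = V_D + I·R = 0.7 + I × 18 kΩ.
So I = (7.9 − 0.7) / 18 kΩ = 7.2 / 18 = 0.4 mA.

I ≈ 0.4 mA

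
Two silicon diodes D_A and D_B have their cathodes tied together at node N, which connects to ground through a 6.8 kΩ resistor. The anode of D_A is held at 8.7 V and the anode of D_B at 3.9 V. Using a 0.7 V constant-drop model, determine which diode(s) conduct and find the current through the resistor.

Only D_A conducts; I_R ≈ 1.2 mA

Assume both conduct. Then node N would need to be at both 8.7−0.7 = 8 V and 3.9−0.7 = 3.2 V, which is impossible.
Assume only D_A conducts: V_N = 8.7 − 0.7 = 8 V, so I_R = 8/6.8 = 1.18 mA.
Check D_B: its anode-to-cathode voltage is 3.9 − 8 = -4.1 V < 0.7 V, so it is off. The assumption is consistent.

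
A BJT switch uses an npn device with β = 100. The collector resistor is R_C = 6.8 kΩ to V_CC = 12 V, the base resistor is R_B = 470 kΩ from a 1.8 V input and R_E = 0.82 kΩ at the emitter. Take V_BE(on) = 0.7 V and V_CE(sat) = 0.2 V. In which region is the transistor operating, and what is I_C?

active; I_C ≈ 0.2 mA

Assume active. Base-emitter loop: I_B = (V_BB − V_BE)/(R_B + (β+1)R_E) = (1.8 − 0.7)/(470 + 101×0.82) = 0.00199 mA.
I_C = β·I_B = 100×0.00199 = 0.199 mA.
V_CE = V_CC − I_C·R_C − I_E·R_E = 12 − 0.199×6.8 − 0.201×0.82 = 10.5 V > V_CE(sat), so the active-region assumption holds.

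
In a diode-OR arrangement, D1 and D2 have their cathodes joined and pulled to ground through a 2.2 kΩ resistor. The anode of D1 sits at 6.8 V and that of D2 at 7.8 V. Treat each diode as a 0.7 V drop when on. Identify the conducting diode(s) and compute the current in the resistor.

Only D2 conducts; I_R ≈ 3.2 mA

Assume both conduct. Then node N would need to be at both 6.8−0.7 = 6.1 V and 7.8−0.7 = 7.1 V, which is impossible.
Assume only D2 conducts: V_N = 7.8 − 0.7 = 7.1 V, so I_R = 7.1/2.2 = 3.23 mA.
Check D1: its anode-to-cathode voltage is 6.8 − 7.1 = -0.3 V < 0.7 V, so it is off. The assumption is consistent.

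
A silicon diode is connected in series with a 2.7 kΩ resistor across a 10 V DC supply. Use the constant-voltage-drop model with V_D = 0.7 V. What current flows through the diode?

KVL around the loop: 10 = V_D + I·R = 0.7 + I × 2.7 kΩ.
So I = (10 − 0.7) / 2.7 kΩ = 9.3 / 2.7 = 3.44 mA.

I ≈ 3.4 mA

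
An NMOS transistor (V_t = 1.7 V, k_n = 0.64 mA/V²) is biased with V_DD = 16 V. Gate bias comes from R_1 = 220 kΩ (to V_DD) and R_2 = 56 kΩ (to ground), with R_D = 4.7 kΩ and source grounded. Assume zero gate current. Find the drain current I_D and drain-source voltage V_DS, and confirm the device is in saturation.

V_G = V_DD·R_2/(R_1+R_2) = 16×56/276 = 3.25 V. With the source grounded, V_GS = V_G = 3.25 V.
Assume saturation: I_D = (k_n/2)(V_GS − V_t)² = (0.64/2)×(3.25 − 1.7)² = 0.32×1.55² = 0.765 mA.
V_DS = V_DD − I_D·R_D = 16 − 0.765×4.7 = 12.4 V.
Saturation requires V_DS ≥ V_GS − V_t = 1.55 V; 12.4 ≥ 1.55 ✓.

I_D ≈ 0.77 mA, V_DS ≈ 12 V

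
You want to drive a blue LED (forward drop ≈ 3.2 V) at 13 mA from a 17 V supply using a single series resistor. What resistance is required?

The resistor drops V_S − V_D = 17 − 3.2 = 13.8 V at 13 mA.
R = 13.8 V / 13 mA = 1.06 kΩ.

R ≈ 1.1 kΩ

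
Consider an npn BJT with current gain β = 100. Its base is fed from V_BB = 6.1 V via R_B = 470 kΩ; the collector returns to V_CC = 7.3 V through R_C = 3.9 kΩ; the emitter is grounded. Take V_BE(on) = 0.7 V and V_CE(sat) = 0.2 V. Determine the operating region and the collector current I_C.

Assume active. Base-emitter loop: I_B = (V_BB − V_BE)/R_B = (6.1 − 0.7)/470 = 0.0115 mA.
I_C = β·I_B = 100×0.0115 = 1.15 mA.
V_CE = V_CC − I_C·R_C = 7.3 − 1.15×3.9 = 2.82 V > V_CE(sat), so the active-region assumption holds.

active; I_C ≈ 1.1 mA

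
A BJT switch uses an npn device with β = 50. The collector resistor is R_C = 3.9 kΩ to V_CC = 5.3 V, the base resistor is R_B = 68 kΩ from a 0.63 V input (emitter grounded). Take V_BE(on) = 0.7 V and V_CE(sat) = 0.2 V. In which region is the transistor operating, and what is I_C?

V_BB = 0.63 V ≤ V_BE(on) = 0.7 V, so the base-emitter junction is not forward biased.
The transistor is in cutoff: I_B = I_C = 0.

cutoff; I_C ≈ 0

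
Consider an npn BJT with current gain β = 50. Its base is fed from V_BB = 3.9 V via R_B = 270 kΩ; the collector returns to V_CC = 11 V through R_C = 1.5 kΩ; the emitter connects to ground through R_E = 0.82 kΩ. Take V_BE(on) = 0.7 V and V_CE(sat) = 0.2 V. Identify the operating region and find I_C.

Assume active. Base-emitter loop: I_B = (V_BB − V_BE)/(R_B + (β+1)R_E) = (3.9 − 0.7)/(270 + 51×0.82) = 0.0103 mA.
I_C = β·I_B = 50×0.0103 = 0.513 mA.
V_CE = V_CC − I_C·R_C − I_E·R_E = 11 − 0.513×1.5 − 0.523×0.82 = 9.8 V > V_CE(sat), so the active-region assumption holds.

active; I_C ≈ 0.51 mA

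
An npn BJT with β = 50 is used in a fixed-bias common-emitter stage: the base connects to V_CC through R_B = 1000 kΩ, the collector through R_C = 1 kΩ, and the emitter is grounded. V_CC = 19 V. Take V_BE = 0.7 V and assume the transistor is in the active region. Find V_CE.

Base loop: V_CC = I_B·R_B + V_BE, so I_B = (19 − 0.7)/1000 kΩ = 0.0183 mA.
In the active region I_C = β·I_B = 50 × 0.0183 = 0.915 mA.
Collector loop: V_CE = V_CC − I_C·R_C = 19 − 0.915×1 = 18.1 V.
Since V_CE = 18.1 V > V_CE(sat) ≈ 0.2 V, the transistor is in the active region as assumed.

V_CE ≈ 18 V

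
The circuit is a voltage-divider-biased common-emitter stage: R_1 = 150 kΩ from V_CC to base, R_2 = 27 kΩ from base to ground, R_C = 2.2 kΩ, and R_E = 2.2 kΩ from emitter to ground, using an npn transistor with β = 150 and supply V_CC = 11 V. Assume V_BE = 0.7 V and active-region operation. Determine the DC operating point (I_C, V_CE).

Thevenize the base divider: V_Th = V_CC·R_2/(R_1+R_2) = 11×27/177 = 1.68 V, R_Th = R_1‖R_2 = 22.9 kΩ.
Base-emitter loop: V_Th = I_B·R_Th + V_BE + (β+1)I_B·R_E, so I_B = (1.68 − 0.7) / (22.9 + 151×2.2) = 0.00275 mA.
I_C = β·I_B = 150×0.00275 = 0.413 mA, and I_E = (β+1)I_B = 0.416 mA.
V_CE = V_CC − I_C·R_C − I_E·R_E = 11 − 0.413×2.2 − 0.416×2.2 = 9.18 V.
V_CE = 9.18 V > 0.2 V confirms active-region operation.

I_C ≈ 0.41 mA, V_CE ≈ 9.2 V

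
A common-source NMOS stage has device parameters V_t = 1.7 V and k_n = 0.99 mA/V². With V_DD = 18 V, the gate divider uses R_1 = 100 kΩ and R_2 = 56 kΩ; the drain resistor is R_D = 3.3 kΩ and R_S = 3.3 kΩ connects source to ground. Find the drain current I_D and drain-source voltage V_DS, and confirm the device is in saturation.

V_G = V_DD·R_2/(R_1+R_2) = 18×56/156 = 6.46 V.
Assume saturation: I_D = (k_n/2)(V_GS − V_t)² with V_GS = V_G − I_D·R_S = 6.46 − 3.3·I_D.
Substituting gives 5.39·I_D² − 16.6·I_D + 11.2 = 0, with roots I_D = 1.01 or 2.06 mA.
The root I_D = 2.06 mA gives V_GS = -0.341 V ≤ V_t, so take I_D = 1.01 mA.
Then V_GS = 3.13 V and V_DS = V_DD − I_D(R_D+R_S) = 18 − 1.01×6.6 = 11.3 V.
Saturation requires V_DS ≥ V_GS − V_t = 1.43 V; 11.3 ≥ 1.43 ✓.

I_D ≈ 1 mA, V_DS ≈ 11 V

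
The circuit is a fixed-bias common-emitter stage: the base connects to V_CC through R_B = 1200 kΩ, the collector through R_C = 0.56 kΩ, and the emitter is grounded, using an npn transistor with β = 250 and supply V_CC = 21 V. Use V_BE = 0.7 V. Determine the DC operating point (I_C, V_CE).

Base loop: V_CC = I_B·R_B + V_BE, so I_B = (21 − 0.7)/1200 kΩ = 0.0169 mA.
In the active region I_C = β·I_B = 250 × 0.0169 = 4.23 mA.
Collector loop: V_CE = V_CC − I_C·R_C = 21 − 4.23×0.56 = 18.6 V.
Since V_CE = 18.6 V > V_CE(sat) ≈ 0.2 V, the transistor is in the active region as assumed.

I_C ≈ 4.2 mA, V_CE ≈ 19 V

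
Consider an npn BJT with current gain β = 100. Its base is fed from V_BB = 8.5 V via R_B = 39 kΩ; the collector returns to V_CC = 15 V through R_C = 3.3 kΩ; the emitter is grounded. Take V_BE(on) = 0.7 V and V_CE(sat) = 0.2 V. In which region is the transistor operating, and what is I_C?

saturation; I_C ≈ 4.5 mA

Assume active: I_B = (8.5 − 0.7)/39 = 0.2 mA, giving I_C = β·I_B = 20 mA.
But then V_CE = 15 − 20×3.3 = -51 V < V_CE(sat) = 0.2 V — impossible in the active region.
So the transistor is saturated. With V_CE = 0.2 V, I_C = (V_CC − 0.2)/R_C = 14.8/3.3 = 4.48 mA.
Check: β·I_B = 20 mA > I_C = 4.48 mA, confirming saturation.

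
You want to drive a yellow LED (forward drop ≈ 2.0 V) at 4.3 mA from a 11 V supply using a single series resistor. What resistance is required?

R ≈ 2.1 kΩ

The resistor drops V_S − V_D = 11 − 2.0 = 9 V at 4.3 mA.
R = 9 V / 4.3 mA = 2.09 kΩ.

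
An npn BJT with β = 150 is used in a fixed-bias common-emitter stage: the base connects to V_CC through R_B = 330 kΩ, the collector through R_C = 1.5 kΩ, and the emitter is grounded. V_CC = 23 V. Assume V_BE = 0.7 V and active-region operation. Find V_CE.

V_CE ≈ 7.8 V

Base loop: V_CC = I_B·R_B + V_BE, so I_B = (23 − 0.7)/330 kΩ = 0.0676 mA.
In the active region I_C = β·I_B = 150 × 0.0676 = 10.1 mA.
Collector loop: V_CE = V_CC − I_C·R_C = 23 − 10.1×1.5 = 7.8 V.
Since V_CE = 7.8 V > V_CE(sat) ≈ 0.2 V, the transistor is in the active region as assumed.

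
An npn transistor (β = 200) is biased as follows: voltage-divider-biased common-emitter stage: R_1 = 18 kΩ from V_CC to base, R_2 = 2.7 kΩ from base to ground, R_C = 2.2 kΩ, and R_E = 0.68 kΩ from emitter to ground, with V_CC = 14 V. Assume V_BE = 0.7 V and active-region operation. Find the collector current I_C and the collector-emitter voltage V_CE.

Thevenize the base divider: V_Th = V_CC·R_2/(R_1+R_2) = 14×2.7/20.7 = 1.83 V, R_Th = R_1‖R_2 = 2.35 kΩ.
Base-emitter loop: V_Th = I_B·R_Th + V_BE + (β+1)I_B·R_E, so I_B = (1.83 − 0.7) / (2.35 + 201×0.68) = 0.0081 mA.
I_C = β·I_B = 200×0.0081 = 1.62 mA, and I_E = (β+1)I_B = 1.63 mA.
V_CE = V_CC − I_C·R_C − I_E·R_E = 14 − 1.62×2.2 − 1.63×0.68 = 9.33 V.
V_CE = 9.33 V > 0.2 V confirms active-region operation.

I_C ≈ 1.6 mA, V_CE ≈ 9.3 V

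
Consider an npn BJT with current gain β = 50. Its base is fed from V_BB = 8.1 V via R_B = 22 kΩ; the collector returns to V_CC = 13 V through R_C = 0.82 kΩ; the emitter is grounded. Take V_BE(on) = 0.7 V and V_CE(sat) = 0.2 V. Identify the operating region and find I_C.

Assume active: I_B = (8.1 − 0.7)/22 = 0.336 mA, giving I_C = β·I_B = 16.8 mA.
But then V_CE = 13 − 16.8×0.82 = -0.791 V < V_CE(sat) = 0.2 V — impossible in the active region.
So the transistor is saturated. With V_CE = 0.2 V, I_C = (V_CC − 0.2)/R_C = 12.8/0.82 = 15.6 mA.
Check: β·I_B = 16.8 mA > I_C = 15.6 mA, confirming saturation.

saturation; I_C ≈ 16 mA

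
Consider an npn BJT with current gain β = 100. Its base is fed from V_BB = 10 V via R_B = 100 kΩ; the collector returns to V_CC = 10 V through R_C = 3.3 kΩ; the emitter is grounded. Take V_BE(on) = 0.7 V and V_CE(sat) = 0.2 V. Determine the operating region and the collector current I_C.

saturation; I_C ≈ 3 mA

Assume active: I_B = (10 − 0.7)/100 = 0.093 mA, giving I_C = β·I_B = 9.3 mA.
But then V_CE = 10 − 9.3×3.3 = -20.7 V < V_CE(sat) = 0.2 V — impossible in the active region.
So the transistor is saturated. With V_CE = 0.2 V, I_C = (V_CC − 0.2)/R_C = 9.8/3.3 = 2.97 mA.
Check: β·I_B = 9.3 mA > I_C = 2.97 mA, confirming saturation.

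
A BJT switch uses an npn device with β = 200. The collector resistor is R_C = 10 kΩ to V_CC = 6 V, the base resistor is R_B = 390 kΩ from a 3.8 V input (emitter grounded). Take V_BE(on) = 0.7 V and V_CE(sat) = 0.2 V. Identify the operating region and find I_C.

saturation; I_C ≈ 0.58 mA

Assume active: I_B = (3.8 − 0.7)/390 = 0.00795 mA, giving I_C = β·I_B = 1.59 mA.
But then V_CE = 6 − 1.59×10 = -9.9 V < V_CE(sat) = 0.2 V — impossible in the active region.
So the transistor is saturated. With V_CE = 0.2 V, I_C = (V_CC − 0.2)/R_C = 5.8/10 = 0.58 mA.
Check: β·I_B = 1.59 mA > I_C = 0.58 mA, confirming saturation.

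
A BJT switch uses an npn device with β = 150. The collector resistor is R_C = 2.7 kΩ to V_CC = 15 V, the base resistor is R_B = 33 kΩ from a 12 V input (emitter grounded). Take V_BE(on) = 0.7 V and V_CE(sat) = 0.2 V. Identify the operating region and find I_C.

saturation; I_C ≈ 5.5 mA

Assume active: I_B = (12 − 0.7)/33 = 0.342 mA, giving I_C = β·I_B = 51.4 mA.
But then V_CE = 15 − 51.4×2.7 = -124 V < V_CE(sat) = 0.2 V — impossible in the active region.
So the transistor is saturated. With V_CE = 0.2 V, I_C = (V_CC − 0.2)/R_C = 14.8/2.7 = 5.48 mA.
Check: β·I_B = 51.4 mA > I_C = 5.48 mA, confirming saturation.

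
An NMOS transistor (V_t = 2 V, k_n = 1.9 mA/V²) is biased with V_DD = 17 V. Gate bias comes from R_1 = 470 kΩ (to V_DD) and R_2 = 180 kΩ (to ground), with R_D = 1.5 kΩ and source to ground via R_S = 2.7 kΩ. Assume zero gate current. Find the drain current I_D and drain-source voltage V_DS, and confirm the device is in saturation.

V_G = V_DD·R_2/(R_1+R_2) = 17×180/650 = 4.71 V.
Assume saturation: I_D = (k_n/2)(V_GS − V_t)² with V_GS = V_G − I_D·R_S = 4.71 − 2.7·I_D.
Substituting gives 6.93·I_D² − 14.9·I_D + 6.97 = 0, with roots I_D = 0.688 or 1.46 mA.
The root I_D = 1.46 mA gives V_GS = 0.759 V ≤ V_t, so take I_D = 0.688 mA.
Then V_GS = 2.85 V and V_DS = V_DD − I_D(R_D+R_S) = 17 − 0.688×4.2 = 14.1 V.
Saturation requires V_DS ≥ V_GS − V_t = 0.851 V; 14.1 ≥ 0.851 ✓.

I_D ≈ 0.69 mA, V_DS ≈ 14 V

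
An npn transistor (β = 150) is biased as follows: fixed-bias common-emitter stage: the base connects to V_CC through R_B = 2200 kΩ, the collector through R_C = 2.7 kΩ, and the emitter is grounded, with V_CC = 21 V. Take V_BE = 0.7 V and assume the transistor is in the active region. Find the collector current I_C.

Base loop: V_CC = I_B·R_B + V_BE, so I_B = (21 − 0.7)/2200 kΩ = 0.00923 mA.
In the active region I_C = β·I_B = 150 × 0.00923 = 1.38 mA.
Collector loop: V_CE = V_CC − I_C·R_C = 21 − 1.38×2.7 = 17.3 V.
Since V_CE = 17.3 V > V_CE(sat) ≈ 0.2 V, the transistor is in the active region as assumed.

I_C ≈ 1.4 mA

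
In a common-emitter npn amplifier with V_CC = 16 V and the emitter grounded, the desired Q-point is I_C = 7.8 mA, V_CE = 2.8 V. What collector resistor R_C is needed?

Collector loop: V_CC = I_C·R_C + V_CE.
R_C = (V_CC − V_CE)/I_C = (16 − 2.8)/7.8 = 1.69 kΩ.

R_C ≈ 1.7 kΩ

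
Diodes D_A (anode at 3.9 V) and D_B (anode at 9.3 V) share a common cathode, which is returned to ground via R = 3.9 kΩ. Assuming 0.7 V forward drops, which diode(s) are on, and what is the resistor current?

Assume both conduct. Then node N would need to be at both 3.9−0.7 = 3.2 V and 9.3−0.7 = 8.6 V, which is impossible.
Assume only D_B conducts: V_N = 9.3 − 0.7 = 8.6 V, so I_R = 8.6/3.9 = 2.21 mA.
Check D_A: its anode-to-cathode voltage is 3.9 − 8.6 = -4.7 V < 0.7 V, so it is off. The assumption is consistent.

Only D_B conducts; I_R ≈ 2.2 mA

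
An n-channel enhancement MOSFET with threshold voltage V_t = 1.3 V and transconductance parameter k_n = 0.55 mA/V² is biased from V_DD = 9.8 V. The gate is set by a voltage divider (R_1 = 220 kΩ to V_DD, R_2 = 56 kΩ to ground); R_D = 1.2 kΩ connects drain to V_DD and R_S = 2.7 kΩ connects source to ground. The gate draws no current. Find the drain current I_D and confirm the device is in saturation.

I_D ≈ 0.069 mA

V_G = V_DD·R_2/(R_1+R_2) = 9.8×56/276 = 1.99 V.
Assume saturation: I_D = (k_n/2)(V_GS − V_t)² with V_GS = V_G − I_D·R_S = 1.99 − 2.7·I_D.
Substituting gives 2·I_D² − 2.02·I_D + 0.13 = 0, with roots I_D = 0.0692 or 0.94 mA.
The root I_D = 0.94 mA gives V_GS = -0.548 V ≤ V_t, so take I_D = 0.0692 mA.
Then V_GS = 1.8 V and V_DS = V_DD − I_D(R_D+R_S) = 9.8 − 0.0692×3.9 = 9.53 V.
Saturation requires V_DS ≥ V_GS − V_t = 0.502 V; 9.53 ≥ 0.502 ✓.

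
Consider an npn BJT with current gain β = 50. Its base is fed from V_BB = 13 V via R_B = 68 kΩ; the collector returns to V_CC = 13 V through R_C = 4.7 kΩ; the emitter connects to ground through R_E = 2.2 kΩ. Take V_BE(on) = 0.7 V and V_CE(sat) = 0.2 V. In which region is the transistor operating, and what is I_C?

saturation; I_C ≈ 1.8 mA

Assume active: I_B = (13 − 0.7)/(68 + 51×2.2) = 0.0683 mA, I_C = β·I_B = 3.41 mA.
Then V_CE = 13 − 3.41×4.7 − 3.48×2.2 = -10.7 V < 0.2 V — the active assumption fails.
Re-solve with V_CE = 0.2 V. KCL at the emitter: V_E/R_E = (V_BB−0.7−V_E)/R_B + (V_CC−0.2−V_E)/R_C, giving V_E = 4.26 V.
I_C = (V_CC − 0.2 − V_E)/R_C = (12.8 − 4.26)/4.7 = 1.82 mA.
Check: I_B = (12.3 − 4.26)/68 = 0.118 mA, and β·I_B = 5.91 mA > I_C, confirming saturation.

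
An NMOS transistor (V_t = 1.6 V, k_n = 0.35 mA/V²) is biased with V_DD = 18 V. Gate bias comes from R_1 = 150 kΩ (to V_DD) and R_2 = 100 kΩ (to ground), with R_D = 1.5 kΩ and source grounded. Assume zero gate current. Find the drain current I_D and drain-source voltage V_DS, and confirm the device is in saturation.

I_D ≈ 5.5 mA, V_DS ≈ 9.8 V

V_G = V_DD·R_2/(R_1+R_2) = 18×100/250 = 7.2 V. With the source grounded, V_GS = V_G = 7.2 V.
Assume saturation: I_D = (k_n/2)(V_GS − V_t)² = (0.35/2)×(7.2 − 1.6)² = 0.175×5.6² = 5.49 mA.
V_DS = V_DD − I_D·R_D = 18 − 5.49×1.5 = 9.77 V.
Saturation requires V_DS ≥ V_GS − V_t = 5.6 V; 9.77 ≥ 5.6 ✓.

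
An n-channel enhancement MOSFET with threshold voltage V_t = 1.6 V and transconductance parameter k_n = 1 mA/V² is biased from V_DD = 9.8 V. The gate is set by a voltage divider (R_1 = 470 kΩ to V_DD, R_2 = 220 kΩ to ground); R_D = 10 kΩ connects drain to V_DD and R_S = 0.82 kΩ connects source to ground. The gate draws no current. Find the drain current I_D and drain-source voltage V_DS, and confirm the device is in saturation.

V_G = V_DD·R_2/(R_1+R_2) = 9.8×220/690 = 3.12 V.
Assume saturation: I_D = (k_n/2)(V_GS − V_t)² with V_GS = V_G − I_D·R_S = 3.12 − 0.82·I_D.
Substituting gives 0.336·I_D² − 2.25·I_D + 1.16 = 0, with roots I_D = 0.564 or 6.13 mA.
The root I_D = 6.13 mA gives V_GS = -1.9 V ≤ V_t, so take I_D = 0.564 mA.
Then V_GS = 2.66 V and V_DS = V_DD − I_D(R_D+R_S) = 9.8 − 0.564×10.8 = 3.7 V.
Saturation requires V_DS ≥ V_GS − V_t = 1.06 V; 3.7 ≥ 1.06 ✓.

I_D ≈ 0.56 mA, V_DS ≈ 3.7 V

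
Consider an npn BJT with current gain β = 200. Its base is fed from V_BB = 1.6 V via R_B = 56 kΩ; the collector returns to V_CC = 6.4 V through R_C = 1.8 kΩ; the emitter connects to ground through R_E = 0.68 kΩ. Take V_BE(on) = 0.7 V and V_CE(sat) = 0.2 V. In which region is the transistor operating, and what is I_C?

Assume active. Base-emitter loop: I_B = (V_BB − V_BE)/(R_B + (β+1)R_E) = (1.6 − 0.7)/(56 + 201×0.68) = 0.00467 mA.
I_C = β·I_B = 200×0.00467 = 0.934 mA.
V_CE = V_CC − I_C·R_C − I_E·R_E = 6.4 − 0.934×1.8 − 0.939×0.68 = 4.08 V > V_CE(sat), so the active-region assumption holds.

active; I_C ≈ 0.93 mA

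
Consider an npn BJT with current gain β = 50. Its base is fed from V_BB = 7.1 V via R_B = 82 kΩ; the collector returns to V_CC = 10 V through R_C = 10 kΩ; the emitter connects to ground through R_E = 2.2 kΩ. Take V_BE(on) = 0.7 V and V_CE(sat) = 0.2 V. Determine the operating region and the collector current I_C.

Assume active: I_B = (7.1 − 0.7)/(82 + 51×2.2) = 0.033 mA, I_C = β·I_B = 1.65 mA.
Then V_CE = 10 − 1.65×10 − 1.68×2.2 = -10.2 V < 0.2 V — the active assumption fails.
Re-solve with V_CE = 0.2 V. KCL at the emitter: V_E/R_E = (V_BB−0.7−V_E)/R_B + (V_CC−0.2−V_E)/R_C, giving V_E = 1.87 V.
I_C = (V_CC − 0.2 − V_E)/R_C = (9.8 − 1.87)/10 = 0.793 mA.
Check: I_B = (6.4 − 1.87)/82 = 0.0553 mA, and β·I_B = 2.76 mA > I_C, confirming saturation.

saturation; I_C ≈ 0.79 mA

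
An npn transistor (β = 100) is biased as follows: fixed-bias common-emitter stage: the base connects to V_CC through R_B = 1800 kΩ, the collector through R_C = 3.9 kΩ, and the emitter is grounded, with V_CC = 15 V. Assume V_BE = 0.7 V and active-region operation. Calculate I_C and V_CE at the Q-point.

I_C ≈ 0.79 mA, V_CE ≈ 12 V

Base loop: V_CC = I_B·R_B + V_BE, so I_B = (15 − 0.7)/1800 kΩ = 0.00794 mA.
In the active region I_C = β·I_B = 100 × 0.00794 = 0.794 mA.
Collector loop: V_CE = V_CC − I_C·R_C = 15 − 0.794×3.9 = 11.9 V.
Since V_CE = 11.9 V > V_CE(sat) ≈ 0.2 V, the transistor is in the active region as assumed.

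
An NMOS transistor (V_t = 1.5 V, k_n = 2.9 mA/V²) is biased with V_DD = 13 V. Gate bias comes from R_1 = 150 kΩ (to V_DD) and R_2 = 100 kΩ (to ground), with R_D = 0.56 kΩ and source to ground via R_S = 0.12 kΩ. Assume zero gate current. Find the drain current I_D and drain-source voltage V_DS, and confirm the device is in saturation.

I_D ≈ 9.5 mA, V_DS ≈ 6.5 V

V_G = V_DD·R_2/(R_1+R_2) = 13×100/250 = 5.2 V.
Assume saturation: I_D = (k_n/2)(V_GS − V_t)² with V_GS = V_G − I_D·R_S = 5.2 − 0.12·I_D.
Substituting gives 0.0209·I_D² − 2.29·I_D + 19.9 = 0, with roots I_D = 9.5 or 100 mA.
The root I_D = 100 mA gives V_GS = -6.81 V ≤ V_t, so take I_D = 9.5 mA.
Then V_GS = 4.06 V and V_DS = V_DD − I_D(R_D+R_S) = 13 − 9.5×0.68 = 6.54 V.
Saturation requires V_DS ≥ V_GS − V_t = 2.56 V; 6.54 ≥ 2.56 ✓.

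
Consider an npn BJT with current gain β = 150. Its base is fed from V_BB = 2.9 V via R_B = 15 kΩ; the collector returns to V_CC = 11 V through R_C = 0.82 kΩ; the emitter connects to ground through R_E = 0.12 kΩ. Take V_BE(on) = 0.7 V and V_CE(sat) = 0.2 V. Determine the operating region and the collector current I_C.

active; I_C ≈ 10 mA

Assume active. Base-emitter loop: I_B = (V_BB − V_BE)/(R_B + (β+1)R_E) = (2.9 − 0.7)/(15 + 151×0.12) = 0.0664 mA.
I_C = β·I_B = 150×0.0664 = 9.96 mA.
V_CE = V_CC − I_C·R_C − I_E·R_E = 11 − 9.96×0.82 − 10×0.12 = 1.63 V > V_CE(sat), so the active-region assumption holds.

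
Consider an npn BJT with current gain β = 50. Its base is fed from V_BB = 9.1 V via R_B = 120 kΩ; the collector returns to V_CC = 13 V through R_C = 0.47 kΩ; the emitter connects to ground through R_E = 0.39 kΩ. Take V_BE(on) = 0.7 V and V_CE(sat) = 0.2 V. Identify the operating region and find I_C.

active; I_C ≈ 3 mA

Assume active. Base-emitter loop: I_B = (V_BB − V_BE)/(R_B + (β+1)R_E) = (9.1 − 0.7)/(120 + 51×0.39) = 0.06 mA.
I_C = β·I_B = 50×0.06 = 3 mA.
V_CE = V_CC − I_C·R_C − I_E·R_E = 13 − 3×0.47 − 3.06×0.39 = 10.4 V > V_CE(sat), so the active-region assumption holds.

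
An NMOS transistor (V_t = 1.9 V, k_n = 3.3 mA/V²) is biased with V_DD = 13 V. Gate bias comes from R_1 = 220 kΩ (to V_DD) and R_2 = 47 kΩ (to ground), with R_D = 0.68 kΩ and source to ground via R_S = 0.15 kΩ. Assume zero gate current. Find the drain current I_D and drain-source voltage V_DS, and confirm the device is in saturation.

V_G = V_DD·R_2/(R_1+R_2) = 13×47/267 = 2.29 V.
Assume saturation: I_D = (k_n/2)(V_GS − V_t)² with V_GS = V_G − I_D·R_S = 2.29 − 0.15·I_D.
Substituting gives 0.0371·I_D² − 1.19·I_D + 0.249 = 0, with roots I_D = 0.21 or 31.9 mA.
The root I_D = 31.9 mA gives V_GS = -2.5 V ≤ V_t, so take I_D = 0.21 mA.
Then V_GS = 2.26 V and V_DS = V_DD − I_D(R_D+R_S) = 13 − 0.21×0.83 = 12.8 V.
Saturation requires V_DS ≥ V_GS − V_t = 0.357 V; 12.8 ≥ 0.357 ✓.

I_D ≈ 0.21 mA, V_DS ≈ 13 V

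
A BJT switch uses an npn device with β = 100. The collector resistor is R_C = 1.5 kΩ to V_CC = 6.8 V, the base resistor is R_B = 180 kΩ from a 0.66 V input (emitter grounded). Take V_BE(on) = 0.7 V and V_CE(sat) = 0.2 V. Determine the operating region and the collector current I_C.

V_BB = 0.66 V ≤ V_BE(on) = 0.7 V, so the base-emitter junction is not forward biased.
The transistor is in cutoff: I_B = I_C = 0.

cutoff; I_C ≈ 0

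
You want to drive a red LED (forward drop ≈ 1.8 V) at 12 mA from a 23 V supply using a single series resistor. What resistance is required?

The resistor drops V_S − V_D = 23 − 1.8 = 21.2 V at 12 mA.
R = 21.2 V / 12 mA = 1.77 kΩ.

R ≈ 1.8 kΩ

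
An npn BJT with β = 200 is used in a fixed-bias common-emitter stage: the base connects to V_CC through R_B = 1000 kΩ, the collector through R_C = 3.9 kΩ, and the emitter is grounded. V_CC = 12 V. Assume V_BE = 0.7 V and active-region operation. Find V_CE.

V_CE ≈ 3.2 V

Base loop: V_CC = I_B·R_B + V_BE, so I_B = (12 − 0.7)/1000 kΩ = 0.0113 mA.
In the active region I_C = β·I_B = 200 × 0.0113 = 2.26 mA.
Collector loop: V_CE = V_CC − I_C·R_C = 12 − 2.26×3.9 = 3.19 V.
Since V_CE = 3.19 V > V_CE(sat) ≈ 0.2 V, the transistor is in the active region as assumed.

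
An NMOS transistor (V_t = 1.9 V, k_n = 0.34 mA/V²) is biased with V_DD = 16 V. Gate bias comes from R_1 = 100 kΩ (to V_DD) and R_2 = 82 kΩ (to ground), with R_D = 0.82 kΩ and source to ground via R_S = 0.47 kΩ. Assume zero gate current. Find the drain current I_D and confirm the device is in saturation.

V_G = V_DD·R_2/(R_1+R_2) = 16×82/182 = 7.21 V.
Assume saturation: I_D = (k_n/2)(V_GS − V_t)² with V_GS = V_G − I_D·R_S = 7.21 − 0.47·I_D.
Substituting gives 0.0376·I_D² − 1.85·I_D + 4.79 = 0, with roots I_D = 2.75 or 46.5 mA.
The root I_D = 46.5 mA gives V_GS = -14.6 V ≤ V_t, so take I_D = 2.75 mA.
Then V_GS = 5.92 V and V_DS = V_DD − I_D(R_D+R_S) = 16 − 2.75×1.29 = 12.5 V.
Saturation requires V_DS ≥ V_GS − V_t = 4.02 V; 12.5 ≥ 4.02 ✓.

I_D ≈ 2.7 mA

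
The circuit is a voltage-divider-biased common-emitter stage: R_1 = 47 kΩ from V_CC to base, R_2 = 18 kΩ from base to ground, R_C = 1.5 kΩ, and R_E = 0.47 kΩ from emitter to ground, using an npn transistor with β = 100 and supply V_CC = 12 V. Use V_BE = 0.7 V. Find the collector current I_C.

I_C ≈ 4.3 mA

Thevenize the base divider: V_Th = V_CC·R_2/(R_1+R_2) = 12×18/65 = 3.32 V, R_Th = R_1‖R_2 = 13 kΩ.
Base-emitter loop: V_Th = I_B·R_Th + V_BE + (β+1)I_B·R_E, so I_B = (3.32 − 0.7) / (13 + 101×0.47) = 0.0434 mA.
I_C = β·I_B = 100×0.0434 = 4.34 mA, and I_E = (β+1)I_B = 4.38 mA.
V_CE = V_CC − I_C·R_C − I_E·R_E = 12 − 4.34×1.5 − 4.38×0.47 = 3.44 V.
V_CE = 3.44 V > 0.2 V confirms active-region operation.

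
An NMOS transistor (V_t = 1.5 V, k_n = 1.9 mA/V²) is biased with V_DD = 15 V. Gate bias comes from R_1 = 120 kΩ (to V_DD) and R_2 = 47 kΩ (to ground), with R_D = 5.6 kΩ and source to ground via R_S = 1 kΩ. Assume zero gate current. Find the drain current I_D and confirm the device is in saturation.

V_G = V_DD·R_2/(R_1+R_2) = 15×47/167 = 4.22 V.
Assume saturation: I_D = (k_n/2)(V_GS − V_t)² with V_GS = V_G − I_D·R_S = 4.22 − 1·I_D.
Substituting gives 0.95·I_D² − 6.17·I_D + 7.04 = 0, with roots I_D = 1.48 or 5.02 mA.
The root I_D = 5.02 mA gives V_GS = -0.799 V ≤ V_t, so take I_D = 1.48 mA.
Then V_GS = 2.75 V and V_DS = V_DD − I_D(R_D+R_S) = 15 − 1.48×6.6 = 5.26 V.
Saturation requires V_DS ≥ V_GS − V_t = 1.25 V; 5.26 ≥ 1.25 ✓.

I_D ≈ 1.5 mA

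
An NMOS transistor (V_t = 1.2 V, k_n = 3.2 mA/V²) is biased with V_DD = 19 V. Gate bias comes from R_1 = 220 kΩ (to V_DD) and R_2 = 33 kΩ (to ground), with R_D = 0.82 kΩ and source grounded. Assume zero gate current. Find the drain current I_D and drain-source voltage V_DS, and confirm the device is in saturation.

V_G = V_DD·R_2/(R_1+R_2) = 19×33/253 = 2.48 V. With the source grounded, V_GS = V_G = 2.48 V.
Assume saturation: I_D = (k_n/2)(V_GS − V_t)² = (3.2/2)×(2.48 − 1.2)² = 1.6×1.28² = 2.61 mA.
V_DS = V_DD − I_D·R_D = 19 − 2.61×0.82 = 16.9 V.
Saturation requires V_DS ≥ V_GS − V_t = 1.28 V; 16.9 ≥ 1.28 ✓.

I_D ≈ 2.6 mA, V_DS ≈ 17 V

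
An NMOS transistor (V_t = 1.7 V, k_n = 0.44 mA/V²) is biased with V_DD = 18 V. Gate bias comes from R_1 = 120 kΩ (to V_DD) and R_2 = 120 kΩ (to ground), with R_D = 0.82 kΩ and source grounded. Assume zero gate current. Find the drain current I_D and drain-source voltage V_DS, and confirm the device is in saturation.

V_G = V_DD·R_2/(R_1+R_2) = 18×120/240 = 9 V. With the source grounded, V_GS = V_G = 9 V.
Assume saturation: I_D = (k_n/2)(V_GS − V_t)² = (0.44/2)×(9 − 1.7)² = 0.22×7.3² = 11.7 mA.
V_DS = V_DD − I_D·R_D = 18 − 11.7×0.82 = 8.39 V.
Saturation requires V_DS ≥ V_GS − V_t = 7.3 V; 8.39 ≥ 7.3 ✓.

I_D ≈ 12 mA, V_DS ≈ 8.4 V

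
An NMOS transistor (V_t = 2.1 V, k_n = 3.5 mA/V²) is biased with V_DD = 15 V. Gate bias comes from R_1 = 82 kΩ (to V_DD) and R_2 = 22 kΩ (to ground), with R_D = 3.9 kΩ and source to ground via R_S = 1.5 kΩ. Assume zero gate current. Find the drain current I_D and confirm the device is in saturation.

V_G = V_DD·R_2/(R_1+R_2) = 15×22/104 = 3.17 V.
Assume saturation: I_D = (k_n/2)(V_GS − V_t)² with V_GS = V_G − I_D·R_S = 3.17 − 1.5·I_D.
Substituting gives 3.94·I_D² − 6.63·I_D + 2.02 = 0, with roots I_D = 0.398 or 1.29 mA.
The root I_D = 1.29 mA gives V_GS = 1.24 V ≤ V_t, so take I_D = 0.398 mA.
Then V_GS = 2.58 V and V_DS = V_DD − I_D(R_D+R_S) = 15 − 0.398×5.4 = 12.9 V.
Saturation requires V_DS ≥ V_GS − V_t = 0.477 V; 12.9 ≥ 0.477 ✓.

I_D ≈ 0.4 mA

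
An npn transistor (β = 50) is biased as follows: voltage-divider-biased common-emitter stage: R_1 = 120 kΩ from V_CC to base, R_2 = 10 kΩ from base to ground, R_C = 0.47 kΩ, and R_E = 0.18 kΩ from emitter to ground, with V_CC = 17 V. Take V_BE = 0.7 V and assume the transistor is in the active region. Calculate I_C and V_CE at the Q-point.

I_C ≈ 1.7 mA, V_CE ≈ 16 V

Thevenize the base divider: V_Th = V_CC·R_2/(R_1+R_2) = 17×10/130 = 1.31 V, R_Th = R_1‖R_2 = 9.23 kΩ.
Base-emitter loop: V_Th = I_B·R_Th + V_BE + (β+1)I_B·R_E, so I_B = (1.31 − 0.7) / (9.23 + 51×0.18) = 0.033 mA.
I_C = β·I_B = 50×0.033 = 1.65 mA, and I_E = (β+1)I_B = 1.68 mA.
V_CE = V_CC − I_C·R_C − I_E·R_E = 17 − 1.65×0.47 − 1.68×0.18 = 15.9 V.
V_CE = 15.9 V > 0.2 V confirms active-region operation.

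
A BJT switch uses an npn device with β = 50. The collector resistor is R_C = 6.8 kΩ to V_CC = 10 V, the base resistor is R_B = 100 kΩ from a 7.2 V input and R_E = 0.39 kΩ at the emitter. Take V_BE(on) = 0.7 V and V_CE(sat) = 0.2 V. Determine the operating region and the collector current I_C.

Assume active: I_B = (7.2 − 0.7)/(100 + 51×0.39) = 0.0542 mA, I_C = β·I_B = 2.71 mA.
Then V_CE = 10 − 2.71×6.8 − 2.77×0.39 = -9.51 V < 0.2 V — the active assumption fails.
Re-solve with V_CE = 0.2 V. KCL at the emitter: V_E/R_E = (V_BB−0.7−V_E)/R_B + (V_CC−0.2−V_E)/R_C, giving V_E = 0.554 V.
I_C = (V_CC − 0.2 − V_E)/R_C = (9.8 − 0.554)/6.8 = 1.36 mA.
Check: I_B = (6.5 − 0.554)/100 = 0.0595 mA, and β·I_B = 2.97 mA > I_C, confirming saturation.

saturation; I_C ≈ 1.4 mA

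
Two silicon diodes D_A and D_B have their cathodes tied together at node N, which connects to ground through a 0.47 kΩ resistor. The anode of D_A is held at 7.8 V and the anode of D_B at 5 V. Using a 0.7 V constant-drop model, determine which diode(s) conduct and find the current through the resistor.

Only D_A conducts; I_R ≈ 15 mA

Assume both conduct. Then node N would need to be at both 7.8−0.7 = 7.1 V and 5−0.7 = 4.3 V, which is impossible.
Assume only D_A conducts: V_N = 7.8 − 0.7 = 7.1 V, so I_R = 7.1/0.47 = 15.1 mA.
Check D_B: its anode-to-cathode voltage is 5 − 7.1 = -2.1 V < 0.7 V, so it is off. The assumption is consistent.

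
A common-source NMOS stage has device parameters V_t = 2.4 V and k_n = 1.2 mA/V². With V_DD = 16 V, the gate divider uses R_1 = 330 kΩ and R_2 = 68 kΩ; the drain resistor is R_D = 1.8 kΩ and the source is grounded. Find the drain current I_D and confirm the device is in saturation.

I_D ≈ 0.067 mA

V_G = V_DD·R_2/(R_1+R_2) = 16×68/398 = 2.73 V. With the source grounded, V_GS = V_G = 2.73 V.
Assume saturation: I_D = (k_n/2)(V_GS − V_t)² = (1.2/2)×(2.73 − 2.4)² = 0.6×0.334² = 0.0668 mA.
V_DS = V_DD − I_D·R_D = 16 − 0.0668×1.8 = 15.9 V.
Saturation requires V_DS ≥ V_GS − V_t = 0.334 V; 15.9 ≥ 0.334 ✓.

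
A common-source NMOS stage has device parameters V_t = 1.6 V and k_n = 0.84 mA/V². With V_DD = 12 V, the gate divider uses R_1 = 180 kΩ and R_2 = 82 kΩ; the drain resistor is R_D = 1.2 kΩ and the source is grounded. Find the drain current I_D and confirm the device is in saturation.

V_G = V_DD·R_2/(R_1+R_2) = 12×82/262 = 3.76 V. With the source grounded, V_GS = V_G = 3.76 V.
Assume saturation: I_D = (k_n/2)(V_GS − V_t)² = (0.84/2)×(3.76 − 1.6)² = 0.42×2.16² = 1.95 mA.
V_DS = V_DD − I_D·R_D = 12 − 1.95×1.2 = 9.66 V.
Saturation requires V_DS ≥ V_GS − V_t = 2.16 V; 9.66 ≥ 2.16 ✓.

I_D ≈ 2 mA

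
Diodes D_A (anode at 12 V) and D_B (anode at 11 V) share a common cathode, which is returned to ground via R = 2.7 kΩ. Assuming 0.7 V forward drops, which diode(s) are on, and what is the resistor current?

Only D_A conducts; I_R ≈ 4.2 mA

Assume both conduct. Then node N would need to be at both 12−0.7 = 11.3 V and 11−0.7 = 10.3 V, which is impossible.
Assume only D_A conducts: V_N = 12 − 0.7 = 11.3 V, so I_R = 11.3/2.7 = 4.19 mA.
Check D_B: its anode-to-cathode voltage is 11 − 11.3 = -0.3 V < 0.7 V, so it is off. The assumption is consistent.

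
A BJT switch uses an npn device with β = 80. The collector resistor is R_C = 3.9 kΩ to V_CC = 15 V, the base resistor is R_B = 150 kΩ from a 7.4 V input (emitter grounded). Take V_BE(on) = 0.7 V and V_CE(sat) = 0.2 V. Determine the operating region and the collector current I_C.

active; I_C ≈ 3.6 mA

Assume active. Base-emitter loop: I_B = (V_BB − V_BE)/R_B = (7.4 − 0.7)/150 = 0.0447 mA.
I_C = β·I_B = 80×0.0447 = 3.57 mA.
V_CE = V_CC − I_C·R_C = 15 − 3.57×3.9 = 1.06 V > V_CE(sat), so the active-region assumption holds.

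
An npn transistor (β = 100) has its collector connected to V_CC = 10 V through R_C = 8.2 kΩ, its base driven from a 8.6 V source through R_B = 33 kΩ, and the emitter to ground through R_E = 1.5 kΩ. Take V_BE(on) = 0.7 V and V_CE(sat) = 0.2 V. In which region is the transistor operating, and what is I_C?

Assume active: I_B = (8.6 − 0.7)/(33 + 101×1.5) = 0.0428 mA, I_C = β·I_B = 4.28 mA.
Then V_CE = 10 − 4.28×8.2 − 4.32×1.5 = -31.6 V < 0.2 V — the active assumption fails.
Re-solve with V_CE = 0.2 V. KCL at the emitter: V_E/R_E = (V_BB−0.7−V_E)/R_B + (V_CC−0.2−V_E)/R_C, giving V_E = 1.75 V.
I_C = (V_CC − 0.2 − V_E)/R_C = (9.8 − 1.75)/8.2 = 0.981 mA.
Check: I_B = (7.9 − 1.75)/33 = 0.186 mA, and β·I_B = 18.6 mA > I_C, confirming saturation.

saturation; I_C ≈ 0.98 mA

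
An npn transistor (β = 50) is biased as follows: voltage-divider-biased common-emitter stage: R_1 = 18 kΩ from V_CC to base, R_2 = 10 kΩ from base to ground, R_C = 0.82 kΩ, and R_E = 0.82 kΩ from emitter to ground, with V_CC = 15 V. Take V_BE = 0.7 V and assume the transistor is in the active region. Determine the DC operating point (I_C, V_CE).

I_C ≈ 4.8 mA, V_CE ≈ 7 V

Thevenize the base divider: V_Th = V_CC·R_2/(R_1+R_2) = 15×10/28 = 5.36 V, R_Th = R_1‖R_2 = 6.43 kΩ.
Base-emitter loop: V_Th = I_B·R_Th + V_BE + (β+1)I_B·R_E, so I_B = (5.36 − 0.7) / (6.43 + 51×0.82) = 0.0965 mA.
I_C = β·I_B = 50×0.0965 = 4.83 mA, and I_E = (β+1)I_B = 4.92 mA.
V_CE = V_CC − I_C·R_C − I_E·R_E = 15 − 4.83×0.82 − 4.92×0.82 = 7.01 V.
V_CE = 7.01 V > 0.2 V confirms active-region operation.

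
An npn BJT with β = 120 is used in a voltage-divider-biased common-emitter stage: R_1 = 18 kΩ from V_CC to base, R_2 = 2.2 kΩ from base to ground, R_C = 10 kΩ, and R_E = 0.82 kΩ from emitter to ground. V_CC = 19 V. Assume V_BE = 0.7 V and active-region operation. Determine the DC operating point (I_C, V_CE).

I_C ≈ 1.6 mA, V_CE ≈ 1.4 V

Thevenize the base divider: V_Th = V_CC·R_2/(R_1+R_2) = 19×2.2/20.2 = 2.07 V, R_Th = R_1‖R_2 = 1.96 kΩ.
Base-emitter loop: V_Th = I_B·R_Th + V_BE + (β+1)I_B·R_E, so I_B = (2.07 − 0.7) / (1.96 + 121×0.82) = 0.0135 mA.
I_C = β·I_B = 120×0.0135 = 1.62 mA, and I_E = (β+1)I_B = 1.64 mA.
V_CE = V_CC − I_C·R_C − I_E·R_E = 19 − 1.62×10 − 1.64×0.82 = 1.42 V.
V_CE = 1.42 V > 0.2 V confirms active-region operation.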